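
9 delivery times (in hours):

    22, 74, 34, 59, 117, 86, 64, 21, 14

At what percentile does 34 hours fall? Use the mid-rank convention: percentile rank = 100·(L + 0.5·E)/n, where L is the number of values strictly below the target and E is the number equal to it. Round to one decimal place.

Sorted: 14, 21, 22, 34, 59, 64, 74, 86, 117.
Count below 34: L = 3; count equal: E = 1; n = 9.
Percentile rank = 100·(3 + 0.5·1)/9 = 100·3.5/9 = 38.89.

38.9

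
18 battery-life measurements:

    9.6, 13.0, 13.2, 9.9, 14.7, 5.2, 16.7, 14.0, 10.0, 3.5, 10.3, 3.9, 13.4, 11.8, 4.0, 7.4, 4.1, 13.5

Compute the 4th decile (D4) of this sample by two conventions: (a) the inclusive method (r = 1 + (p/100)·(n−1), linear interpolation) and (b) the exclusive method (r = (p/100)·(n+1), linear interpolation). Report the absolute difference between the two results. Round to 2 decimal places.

Sorted: 3.5, 3.9, 4.0, 4.1, 5.2, 7.4, 9.6, 9.9, 10.0, 10.3, 11.8, 13.0, 13.2, 13.4, 13.5, 14.0, 14.7, 16.7.
n = 18.
(a) r = 7.8; between ranks 7 (9.6) and 8 (9.9): 9.84.
(b) r = 7.6; between ranks 7 (9.6) and 8 (9.9): 9.78.
|9.84 − 9.78| = 0.06.

0.06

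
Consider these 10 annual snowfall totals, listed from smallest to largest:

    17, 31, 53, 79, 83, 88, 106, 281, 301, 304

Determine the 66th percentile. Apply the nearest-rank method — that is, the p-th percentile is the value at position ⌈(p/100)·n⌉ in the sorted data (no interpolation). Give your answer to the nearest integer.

n = 10.
Position = ⌈66/100 · 10⌉ = ⌈6.6⌉ = 7.
The value at rank 7 is 106.

106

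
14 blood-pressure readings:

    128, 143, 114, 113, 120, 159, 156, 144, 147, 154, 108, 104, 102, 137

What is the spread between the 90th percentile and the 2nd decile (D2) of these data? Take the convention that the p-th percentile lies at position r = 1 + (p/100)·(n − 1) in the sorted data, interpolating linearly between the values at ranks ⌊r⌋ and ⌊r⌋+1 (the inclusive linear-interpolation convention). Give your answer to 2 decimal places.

44.40

Sorted: 102, 104, 108, 113, 114, 120, 128, 137, 143, 144, 147, 154, 156, 159.
n = 14.
P20: r = 3.6; ranks 3–4 are 108, 113; interpolating gives 111.
P90: r = 12.7; ranks 12–13 are 154, 156; interpolating gives 155.4.
Difference: 155.4 − 111 = 44.4.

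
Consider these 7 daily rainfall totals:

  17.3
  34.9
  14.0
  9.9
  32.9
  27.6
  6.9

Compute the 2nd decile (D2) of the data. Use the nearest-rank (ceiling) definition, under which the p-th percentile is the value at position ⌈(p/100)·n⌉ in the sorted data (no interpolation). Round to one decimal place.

Sorted: 6.9, 9.9, 14.0, 17.3, 27.6, 32.9, 34.9.
n = 7.
Position = ⌈20/100 · 7⌉ = ⌈1.4⌉ = 2.
The value at rank 2 is 9.9.

9.9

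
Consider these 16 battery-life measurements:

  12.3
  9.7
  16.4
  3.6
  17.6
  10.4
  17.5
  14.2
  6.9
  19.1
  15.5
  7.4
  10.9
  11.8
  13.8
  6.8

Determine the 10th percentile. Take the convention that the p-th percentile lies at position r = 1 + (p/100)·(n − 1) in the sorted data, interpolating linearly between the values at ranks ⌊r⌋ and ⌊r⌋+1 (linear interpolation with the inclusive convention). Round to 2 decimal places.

Sorted: 3.6, 6.8, 6.9, 7.4, 9.7, 10.4, 10.9, 11.8, 12.3, 13.8, 14.2, 15.5, 16.4, 17.5, 17.6, 19.1.
n = 16.
r = 1 + (10/100)·(16 − 1) = 1 + 1.5 = 2.5.
Rank 2 is 6.8 and rank 3 is 6.9.
Interpolate: 6.8 + 0.5·(6.9 − 6.8) = 6.8 + 0.5·0.1 = 6.85.

6.85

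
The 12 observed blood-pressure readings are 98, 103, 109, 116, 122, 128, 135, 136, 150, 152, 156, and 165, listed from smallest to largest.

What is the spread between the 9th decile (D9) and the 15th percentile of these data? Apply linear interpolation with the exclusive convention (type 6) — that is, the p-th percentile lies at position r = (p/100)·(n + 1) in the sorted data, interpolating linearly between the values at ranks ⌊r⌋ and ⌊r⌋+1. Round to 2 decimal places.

n = 12.
P15: r = 1.95; ranks 1–2 are 98, 103; interpolating gives 102.75.
P90: r = 11.7; ranks 11–12 are 156, 165; interpolating gives 162.3.
Difference: 162.3 − 102.75 = 59.55.

59.55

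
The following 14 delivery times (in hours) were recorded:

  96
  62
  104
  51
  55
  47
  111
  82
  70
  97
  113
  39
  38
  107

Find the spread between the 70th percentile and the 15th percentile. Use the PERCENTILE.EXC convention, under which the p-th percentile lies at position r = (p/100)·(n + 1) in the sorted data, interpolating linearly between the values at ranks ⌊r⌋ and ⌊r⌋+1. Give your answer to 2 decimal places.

59.50

Sorted: 38, 39, 47, 51, 55, 62, 70, 82, 96, 97, 104, 107, 111, 113.
n = 14.
P15: r = 2.25; ranks 2–3 are 39, 47; interpolating gives 41.
P70: r = 10.5; ranks 10–11 are 97, 104; interpolating gives 100.5.
Difference: 100.5 − 41 = 59.5.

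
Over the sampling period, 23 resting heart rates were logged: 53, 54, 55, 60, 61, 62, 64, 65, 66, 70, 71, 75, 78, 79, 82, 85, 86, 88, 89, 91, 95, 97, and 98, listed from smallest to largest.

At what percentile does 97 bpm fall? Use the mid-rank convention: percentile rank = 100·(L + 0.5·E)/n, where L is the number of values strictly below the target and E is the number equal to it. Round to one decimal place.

Count below 97: L = 21; count equal: E = 1; n = 23.
Percentile rank = 100·(21 + 0.5·1)/23 = 100·21.5/23 = 93.48.

93.5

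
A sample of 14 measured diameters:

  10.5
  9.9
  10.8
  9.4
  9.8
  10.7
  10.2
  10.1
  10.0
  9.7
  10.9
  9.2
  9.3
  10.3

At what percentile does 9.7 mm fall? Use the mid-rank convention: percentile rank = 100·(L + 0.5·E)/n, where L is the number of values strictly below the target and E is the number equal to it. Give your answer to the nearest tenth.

Sorted: 9.2, 9.3, 9.4, 9.7, 9.8, 9.9, 10.0, 10.1, 10.2, 10.3, 10.5, 10.7, 10.8, 10.9.
Count below 9.7: L = 3; count equal: E = 1; n = 14.
Percentile rank = 100·(3 + 0.5·1)/14 = 100·3.5/14 = 25.

25.0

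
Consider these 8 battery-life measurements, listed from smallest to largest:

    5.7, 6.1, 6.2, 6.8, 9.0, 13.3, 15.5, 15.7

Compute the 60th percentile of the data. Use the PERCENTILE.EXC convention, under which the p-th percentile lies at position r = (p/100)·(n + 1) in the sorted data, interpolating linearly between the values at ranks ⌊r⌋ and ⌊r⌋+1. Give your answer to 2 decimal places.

10.72

n = 8.
r = (60/100)·(8 + 1) = 5.4.
Rank 5 is 9.0 and rank 6 is 13.3.
Interpolate: 9.0 + 0.4·(13.3 − 9.0) = 9.0 + 0.4·4.3 = 10.72.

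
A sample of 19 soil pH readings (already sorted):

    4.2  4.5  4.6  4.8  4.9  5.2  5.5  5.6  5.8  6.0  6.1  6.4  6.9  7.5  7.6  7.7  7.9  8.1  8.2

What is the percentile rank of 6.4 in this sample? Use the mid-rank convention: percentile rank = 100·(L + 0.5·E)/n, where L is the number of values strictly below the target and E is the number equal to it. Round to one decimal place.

60.5

Count below 6.4: L = 11; count equal: E = 1; n = 19.
Percentile rank = 100·(11 + 0.5·1)/19 = 100·11.5/19 = 60.53.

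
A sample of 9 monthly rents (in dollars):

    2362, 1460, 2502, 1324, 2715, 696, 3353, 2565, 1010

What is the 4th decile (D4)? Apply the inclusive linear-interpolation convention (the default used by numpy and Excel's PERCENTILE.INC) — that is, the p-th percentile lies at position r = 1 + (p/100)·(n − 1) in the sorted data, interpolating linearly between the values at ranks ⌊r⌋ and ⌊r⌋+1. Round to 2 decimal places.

1640.40

Sorted: 696, 1010, 1324, 1460, 2362, 2502, 2565, 2715, 3353.
n = 9.
r = 1 + (40/100)·(9 − 1) = 1 + 3.2 = 4.2.
Rank 4 is 1460 and rank 5 is 2362.
Interpolate: 1460 + 0.2·(2362 − 1460) = 1460 + 0.2·902 = 1640.4.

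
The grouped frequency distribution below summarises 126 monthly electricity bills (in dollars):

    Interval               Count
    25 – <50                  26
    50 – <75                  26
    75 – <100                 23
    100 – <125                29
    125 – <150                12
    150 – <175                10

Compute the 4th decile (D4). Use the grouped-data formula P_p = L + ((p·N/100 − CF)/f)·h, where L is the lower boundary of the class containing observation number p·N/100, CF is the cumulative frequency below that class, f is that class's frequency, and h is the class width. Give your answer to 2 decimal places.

73.46

N = 126; target position k = 40/100 · 126 = 50.4.
Cumulative frequencies: 26, 52, 75, 104, 116, 126.
Observation 50.4 falls in the class 50 – <75.
L = 50, CF = 26, f = 26, h = 25.
P40 = 50 + ((50.4 − 26)/26)·25 = 50 + 23.4615 = 73.4615.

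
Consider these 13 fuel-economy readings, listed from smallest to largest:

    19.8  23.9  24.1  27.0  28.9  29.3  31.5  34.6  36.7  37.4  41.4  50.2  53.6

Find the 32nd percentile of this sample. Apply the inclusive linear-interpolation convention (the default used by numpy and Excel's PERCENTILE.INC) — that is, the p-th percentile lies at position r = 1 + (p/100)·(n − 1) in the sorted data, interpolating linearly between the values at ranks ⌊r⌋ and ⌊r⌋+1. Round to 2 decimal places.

n = 13.
r = 1 + (32/100)·(13 − 1) = 1 + 3.84 = 4.84.
Rank 4 is 27.0 and rank 5 is 28.9.
Interpolate: 27.0 + 0.84·(28.9 − 27.0) = 27.0 + 0.84·1.9 = 28.596.

28.60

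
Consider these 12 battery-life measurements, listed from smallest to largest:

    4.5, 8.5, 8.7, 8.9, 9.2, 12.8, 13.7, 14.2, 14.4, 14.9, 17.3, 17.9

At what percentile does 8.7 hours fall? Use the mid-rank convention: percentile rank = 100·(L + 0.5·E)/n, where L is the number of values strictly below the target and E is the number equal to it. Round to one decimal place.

Count below 8.7: L = 2; count equal: E = 1; n = 12.
Percentile rank = 100·(2 + 0.5·1)/12 = 100·2.5/12 = 20.83.

20.8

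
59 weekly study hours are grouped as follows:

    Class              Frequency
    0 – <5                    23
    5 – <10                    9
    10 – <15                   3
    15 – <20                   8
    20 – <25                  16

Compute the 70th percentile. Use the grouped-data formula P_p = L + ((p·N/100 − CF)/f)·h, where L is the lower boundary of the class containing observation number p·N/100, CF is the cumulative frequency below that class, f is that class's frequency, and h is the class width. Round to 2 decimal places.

18.94

N = 59; target position k = 70/100 · 59 = 41.3.
Cumulative frequencies: 23, 32, 35, 43, 59.
Observation 41.3 falls in the class 15 – <20.
L = 15, CF = 35, f = 8, h = 5.
P70 = 15 + ((41.3 − 35)/8)·5 = 15 + 3.9375 = 18.9375.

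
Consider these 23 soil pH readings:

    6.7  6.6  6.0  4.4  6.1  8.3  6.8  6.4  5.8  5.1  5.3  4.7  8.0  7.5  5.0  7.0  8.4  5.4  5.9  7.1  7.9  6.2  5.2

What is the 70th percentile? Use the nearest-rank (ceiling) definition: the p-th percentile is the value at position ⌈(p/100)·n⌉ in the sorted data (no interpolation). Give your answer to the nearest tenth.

7.0

Sorted: 4.4, 4.7, 5.0, 5.1, 5.2, 5.3, 5.4, 5.8, 5.9, 6.0, 6.1, 6.2, 6.4, 6.6, 6.7, 6.8, 7.0, 7.1, 7.5, 7.9, 8.0, 8.3, 8.4.
n = 23.
Position = ⌈70/100 · 23⌉ = ⌈16.1⌉ = 17.
The value at rank 17 is 7.0.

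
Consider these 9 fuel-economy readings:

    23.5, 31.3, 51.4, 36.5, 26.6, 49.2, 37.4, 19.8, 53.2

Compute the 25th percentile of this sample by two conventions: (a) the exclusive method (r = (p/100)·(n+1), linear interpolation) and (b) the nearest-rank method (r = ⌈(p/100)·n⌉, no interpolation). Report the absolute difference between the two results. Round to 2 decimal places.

1.55

Sorted: 19.8, 23.5, 26.6, 31.3, 36.5, 37.4, 49.2, 51.4, 53.2.
n = 9.
(a) r = 2.5; between ranks 2 (23.5) and 3 (26.6): 25.05.
(b) the nearest-rank method: rank 3 → 26.6.
|25.05 − 26.6| = 1.55.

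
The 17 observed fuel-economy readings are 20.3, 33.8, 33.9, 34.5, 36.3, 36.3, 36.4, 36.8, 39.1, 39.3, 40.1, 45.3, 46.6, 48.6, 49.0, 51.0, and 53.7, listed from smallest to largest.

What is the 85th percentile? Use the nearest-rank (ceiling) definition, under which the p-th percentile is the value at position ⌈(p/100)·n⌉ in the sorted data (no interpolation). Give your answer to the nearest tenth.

49.0

n = 17.
Position = ⌈85/100 · 17⌉ = ⌈14.45⌉ = 15.
The value at rank 15 is 49.0.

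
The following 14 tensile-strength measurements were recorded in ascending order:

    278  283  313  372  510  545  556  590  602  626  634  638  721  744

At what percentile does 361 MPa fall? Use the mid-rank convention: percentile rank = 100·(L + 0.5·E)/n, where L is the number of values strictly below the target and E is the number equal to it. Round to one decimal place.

21.4

Count below 361: L = 3; count equal: E = 0; n = 14.
Percentile rank = 100·(3 + 0.5·0)/14 = 100·3/14 = 21.43.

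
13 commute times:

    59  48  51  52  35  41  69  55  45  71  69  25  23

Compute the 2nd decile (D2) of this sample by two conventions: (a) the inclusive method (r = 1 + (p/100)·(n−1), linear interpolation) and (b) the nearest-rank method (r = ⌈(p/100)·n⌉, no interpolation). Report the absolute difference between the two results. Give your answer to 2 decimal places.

2.40

Sorted: 23, 25, 35, 41, 45, 48, 51, 52, 55, 59, 69, 69, 71.
n = 13.
(a) r = 3.4; between ranks 3 (35) and 4 (41): 37.4.
(b) the nearest-rank method: rank 3 → 35.
|37.4 − 35| = 2.4.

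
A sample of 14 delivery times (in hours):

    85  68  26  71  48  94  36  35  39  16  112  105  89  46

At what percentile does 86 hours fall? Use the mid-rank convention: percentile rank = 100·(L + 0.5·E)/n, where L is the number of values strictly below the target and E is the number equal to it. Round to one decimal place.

71.4

Sorted: 16, 26, 35, 36, 39, 46, 48, 68, 71, 85, 89, 94, 105, 112.
Count below 86: L = 10; count equal: E = 0; n = 14.
Percentile rank = 100·(10 + 0.5·0)/14 = 100·10/14 = 71.43.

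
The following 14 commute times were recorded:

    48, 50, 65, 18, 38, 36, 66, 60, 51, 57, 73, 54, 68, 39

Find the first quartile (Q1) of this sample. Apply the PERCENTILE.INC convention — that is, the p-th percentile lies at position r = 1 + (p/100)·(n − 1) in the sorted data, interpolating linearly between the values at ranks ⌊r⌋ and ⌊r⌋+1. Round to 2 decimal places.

41.25

Sorted: 18, 36, 38, 39, 48, 50, 51, 54, 57, 60, 65, 66, 68, 73.
n = 14.
r = 1 + (25/100)·(14 − 1) = 1 + 3.25 = 4.25.
Rank 4 is 39 and rank 5 is 48.
Interpolate: 39 + 0.25·(48 − 39) = 39 + 0.25·9 = 41.25.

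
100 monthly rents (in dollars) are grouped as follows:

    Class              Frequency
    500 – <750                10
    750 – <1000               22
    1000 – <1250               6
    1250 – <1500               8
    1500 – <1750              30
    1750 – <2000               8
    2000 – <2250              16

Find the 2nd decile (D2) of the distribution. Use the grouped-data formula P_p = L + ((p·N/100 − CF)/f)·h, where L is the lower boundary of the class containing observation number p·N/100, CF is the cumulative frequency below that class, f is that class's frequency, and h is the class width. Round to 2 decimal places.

N = 100; target position k = 20/100 · 100 = 20.
Cumulative frequencies: 10, 32, 38, 46, 76, 84, 100.
Observation 20 falls in the class 750 – <1000.
L = 750, CF = 10, f = 22, h = 250.
P20 = 750 + ((20 − 10)/22)·250 = 750 + 113.636 = 863.636.

863.64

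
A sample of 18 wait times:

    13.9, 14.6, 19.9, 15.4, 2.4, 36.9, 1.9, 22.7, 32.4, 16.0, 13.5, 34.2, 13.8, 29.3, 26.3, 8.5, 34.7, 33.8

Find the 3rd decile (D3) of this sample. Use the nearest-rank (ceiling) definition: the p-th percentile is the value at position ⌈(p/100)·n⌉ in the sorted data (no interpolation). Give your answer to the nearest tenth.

13.9

Sorted: 1.9, 2.4, 8.5, 13.5, 13.8, 13.9, 14.6, 15.4, 16.0, 19.9, 22.7, 26.3, 29.3, 32.4, 33.8, 34.2, 34.7, 36.9.
n = 18.
Position = ⌈30/100 · 18⌉ = ⌈5.4⌉ = 6.
The value at rank 6 is 13.9.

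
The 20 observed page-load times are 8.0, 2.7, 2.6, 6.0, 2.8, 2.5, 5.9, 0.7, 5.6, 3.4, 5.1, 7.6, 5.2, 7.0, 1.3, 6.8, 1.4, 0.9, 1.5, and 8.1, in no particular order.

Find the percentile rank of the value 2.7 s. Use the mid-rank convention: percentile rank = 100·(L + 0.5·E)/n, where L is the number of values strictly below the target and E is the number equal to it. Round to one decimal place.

37.5

Sorted: 0.7, 0.9, 1.3, 1.4, 1.5, 2.5, 2.6, 2.7, 2.8, 3.4, 5.1, 5.2, 5.6, 5.9, 6.0, 6.8, 7.0, 7.6, 8.0, 8.1.
Count below 2.7: L = 7; count equal: E = 1; n = 20.
Percentile rank = 100·(7 + 0.5·1)/20 = 100·7.5/20 = 37.5.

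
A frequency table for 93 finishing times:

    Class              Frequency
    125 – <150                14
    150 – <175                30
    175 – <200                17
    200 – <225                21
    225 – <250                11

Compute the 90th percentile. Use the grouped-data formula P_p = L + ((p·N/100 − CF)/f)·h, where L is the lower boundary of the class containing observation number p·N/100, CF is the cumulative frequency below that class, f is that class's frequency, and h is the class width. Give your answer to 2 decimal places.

N = 93; target position k = 90/100 · 93 = 83.7.
Cumulative frequencies: 14, 44, 61, 82, 93.
Observation 83.7 falls in the class 225 – <250.
L = 225, CF = 82, f = 11, h = 25.
P90 = 225 + ((83.7 − 82)/11)·25 = 225 + 3.86364 = 228.864.

228.86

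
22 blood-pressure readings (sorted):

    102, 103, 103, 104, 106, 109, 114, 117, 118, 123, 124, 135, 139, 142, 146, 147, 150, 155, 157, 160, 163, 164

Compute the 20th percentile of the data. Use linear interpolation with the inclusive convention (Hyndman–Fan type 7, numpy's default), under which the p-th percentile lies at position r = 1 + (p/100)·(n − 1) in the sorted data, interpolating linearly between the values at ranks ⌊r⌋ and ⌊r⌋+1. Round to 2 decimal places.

106.60

n = 22.
r = 1 + (20/100)·(22 − 1) = 1 + 4.2 = 5.2.
Rank 5 is 106 and rank 6 is 109.
Interpolate: 106 + 0.2·(109 − 106) = 106 + 0.2·3 = 106.6.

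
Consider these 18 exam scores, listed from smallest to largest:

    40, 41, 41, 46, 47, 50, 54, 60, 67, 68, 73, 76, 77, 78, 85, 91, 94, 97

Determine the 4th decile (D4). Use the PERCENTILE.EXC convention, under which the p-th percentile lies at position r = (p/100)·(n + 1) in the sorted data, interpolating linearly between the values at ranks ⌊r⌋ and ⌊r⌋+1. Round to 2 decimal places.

57.60

n = 18.
r = (40/100)·(18 + 1) = 7.6.
Rank 7 is 54 and rank 8 is 60.
Interpolate: 54 + 0.6·(60 − 54) = 54 + 0.6·6 = 57.6.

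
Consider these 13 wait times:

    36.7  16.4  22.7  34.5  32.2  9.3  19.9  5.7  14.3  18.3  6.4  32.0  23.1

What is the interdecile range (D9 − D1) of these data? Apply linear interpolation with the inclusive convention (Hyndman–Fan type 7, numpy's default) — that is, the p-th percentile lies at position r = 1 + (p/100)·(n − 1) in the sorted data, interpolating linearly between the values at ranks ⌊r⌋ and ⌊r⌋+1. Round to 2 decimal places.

Sorted: 5.7, 6.4, 9.3, 14.3, 16.4, 18.3, 19.9, 22.7, 23.1, 32.0, 32.2, 34.5, 36.7.
n = 13.
P10: r = 2.2; ranks 2–3 are 6.4, 9.3; interpolating gives 6.98.
P90: r = 11.8; ranks 11–12 are 32.2, 34.5; interpolating gives 34.04.
Difference: 34.04 − 6.98 = 27.06.

27.06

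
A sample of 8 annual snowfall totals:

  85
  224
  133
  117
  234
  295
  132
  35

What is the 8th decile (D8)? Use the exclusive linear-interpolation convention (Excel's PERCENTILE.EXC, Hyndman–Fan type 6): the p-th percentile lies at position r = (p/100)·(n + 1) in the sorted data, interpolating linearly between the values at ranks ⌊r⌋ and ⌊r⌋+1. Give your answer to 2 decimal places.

246.20

Sorted: 35, 85, 117, 132, 133, 224, 234, 295.
n = 8.
r = (80/100)·(8 + 1) = 7.2.
Rank 7 is 234 and rank 8 is 295.
Interpolate: 234 + 0.2·(295 − 234) = 234 + 0.2·61 = 246.2.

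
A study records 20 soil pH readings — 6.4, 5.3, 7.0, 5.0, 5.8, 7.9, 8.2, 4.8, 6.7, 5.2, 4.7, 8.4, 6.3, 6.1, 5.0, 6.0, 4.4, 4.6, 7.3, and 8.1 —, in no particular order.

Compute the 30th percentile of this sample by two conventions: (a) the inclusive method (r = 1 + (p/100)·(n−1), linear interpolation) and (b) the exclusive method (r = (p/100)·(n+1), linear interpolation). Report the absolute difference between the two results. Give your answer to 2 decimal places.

0.08

Sorted: 4.4, 4.6, 4.7, 4.8, 5.0, 5.0, 5.2, 5.3, 5.8, 6.0, 6.1, 6.3, 6.4, 6.7, 7.0, 7.3, 7.9, 8.1, 8.2, 8.4.
n = 20.
(a) r = 6.7; between ranks 6 (5.0) and 7 (5.2): 5.14.
(b) r = 6.3; between ranks 6 (5.0) and 7 (5.2): 5.06.
|5.14 − 5.06| = 0.08.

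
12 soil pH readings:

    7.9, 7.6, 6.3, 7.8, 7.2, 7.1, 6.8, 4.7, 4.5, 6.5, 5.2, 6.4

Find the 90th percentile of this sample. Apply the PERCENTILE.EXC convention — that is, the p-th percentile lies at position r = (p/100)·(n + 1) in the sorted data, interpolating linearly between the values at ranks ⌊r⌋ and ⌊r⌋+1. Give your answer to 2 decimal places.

7.87

Sorted: 4.5, 4.7, 5.2, 6.3, 6.4, 6.5, 6.8, 7.1, 7.2, 7.6, 7.8, 7.9.
n = 12.
r = (90/100)·(12 + 1) = 11.7.
Rank 11 is 7.8 and rank 12 is 7.9.
Interpolate: 7.8 + 0.7·(7.9 − 7.8) = 7.8 + 0.7·0.1 = 7.87.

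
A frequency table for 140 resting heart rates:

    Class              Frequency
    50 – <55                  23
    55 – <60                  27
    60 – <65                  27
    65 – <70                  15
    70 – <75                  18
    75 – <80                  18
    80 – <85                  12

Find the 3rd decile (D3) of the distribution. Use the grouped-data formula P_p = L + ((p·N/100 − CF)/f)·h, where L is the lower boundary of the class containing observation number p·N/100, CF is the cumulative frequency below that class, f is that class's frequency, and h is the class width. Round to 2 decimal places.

58.52

N = 140; target position k = 30/100 · 140 = 42.
Cumulative frequencies: 23, 50, 77, 92, 110, 128, 140.
Observation 42 falls in the class 55 – <60.
L = 55, CF = 23, f = 27, h = 5.
P30 = 55 + ((42 − 23)/27)·5 = 55 + 3.51852 = 58.5185.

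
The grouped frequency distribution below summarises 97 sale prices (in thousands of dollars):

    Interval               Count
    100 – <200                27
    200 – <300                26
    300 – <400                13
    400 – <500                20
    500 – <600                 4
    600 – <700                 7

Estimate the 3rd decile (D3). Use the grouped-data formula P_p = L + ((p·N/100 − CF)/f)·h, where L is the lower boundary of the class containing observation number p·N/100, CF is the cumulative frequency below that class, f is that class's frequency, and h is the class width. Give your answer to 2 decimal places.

208.08

N = 97; target position k = 30/100 · 97 = 29.1.
Cumulative frequencies: 27, 53, 66, 86, 90, 97.
Observation 29.1 falls in the class 200 – <300.
L = 200, CF = 27, f = 26, h = 100.
P30 = 200 + ((29.1 − 27)/26)·100 = 200 + 8.07692 = 208.077.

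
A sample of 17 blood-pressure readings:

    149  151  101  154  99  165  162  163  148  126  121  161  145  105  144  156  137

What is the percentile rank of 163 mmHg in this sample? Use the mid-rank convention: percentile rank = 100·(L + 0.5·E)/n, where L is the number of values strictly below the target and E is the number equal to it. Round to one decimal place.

91.2

Sorted: 99, 101, 105, 121, 126, 137, 144, 145, 148, 149, 151, 154, 156, 161, 162, 163, 165.
Count below 163: L = 15; count equal: E = 1; n = 17.
Percentile rank = 100·(15 + 0.5·1)/17 = 100·15.5/17 = 91.18.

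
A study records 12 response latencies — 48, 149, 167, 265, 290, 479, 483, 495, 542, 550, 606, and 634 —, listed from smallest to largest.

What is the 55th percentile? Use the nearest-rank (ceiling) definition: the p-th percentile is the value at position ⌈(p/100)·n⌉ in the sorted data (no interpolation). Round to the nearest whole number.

n = 12.
Position = ⌈55/100 · 12⌉ = ⌈6.6⌉ = 7.
The value at rank 7 is 483.

483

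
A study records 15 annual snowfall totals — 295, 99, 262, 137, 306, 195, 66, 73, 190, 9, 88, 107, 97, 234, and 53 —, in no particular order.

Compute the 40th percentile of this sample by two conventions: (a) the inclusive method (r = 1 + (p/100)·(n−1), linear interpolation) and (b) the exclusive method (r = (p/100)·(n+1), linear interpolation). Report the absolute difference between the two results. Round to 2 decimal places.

0.40

Sorted: 9, 53, 66, 73, 88, 97, 99, 107, 137, 190, 195, 234, 262, 295, 306.
n = 15.
(a) r = 6.6; between ranks 6 (97) and 7 (99): 98.2.
(b) r = 6.4; between ranks 6 (97) and 7 (99): 97.8.
|98.2 − 97.8| = 0.4.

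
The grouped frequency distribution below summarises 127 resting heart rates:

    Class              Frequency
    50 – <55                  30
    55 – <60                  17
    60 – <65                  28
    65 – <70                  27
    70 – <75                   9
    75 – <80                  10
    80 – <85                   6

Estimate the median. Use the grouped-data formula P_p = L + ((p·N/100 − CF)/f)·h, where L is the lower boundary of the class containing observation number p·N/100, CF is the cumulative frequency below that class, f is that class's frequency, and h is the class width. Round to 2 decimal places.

62.95

N = 127; target position k = 50/100 · 127 = 63.5.
Cumulative frequencies: 30, 47, 75, 102, 111, 121, 127.
Observation 63.5 falls in the class 60 – <65.
L = 60, CF = 47, f = 28, h = 5.
P50 = 60 + ((63.5 − 47)/28)·5 = 60 + 2.94643 = 62.9464.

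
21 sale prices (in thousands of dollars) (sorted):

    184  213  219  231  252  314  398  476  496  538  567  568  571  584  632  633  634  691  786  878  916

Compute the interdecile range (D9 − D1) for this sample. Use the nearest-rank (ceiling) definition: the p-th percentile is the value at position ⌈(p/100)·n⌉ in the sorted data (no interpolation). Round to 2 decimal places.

567.00

n = 21.
P10: rank ⌈10/100·21⌉ = 3 → 219.
P90: rank ⌈90/100·21⌉ = 19 → 786.
Difference: 786 − 219 = 567.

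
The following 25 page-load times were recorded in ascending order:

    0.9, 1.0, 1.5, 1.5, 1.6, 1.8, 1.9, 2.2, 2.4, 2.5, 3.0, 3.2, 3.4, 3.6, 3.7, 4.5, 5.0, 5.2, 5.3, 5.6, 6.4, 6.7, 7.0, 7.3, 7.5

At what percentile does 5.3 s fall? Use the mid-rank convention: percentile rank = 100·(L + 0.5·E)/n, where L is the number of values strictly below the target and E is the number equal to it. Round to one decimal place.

Count below 5.3: L = 18; count equal: E = 1; n = 25.
Percentile rank = 100·(18 + 0.5·1)/25 = 100·18.5/25 = 74.

74.0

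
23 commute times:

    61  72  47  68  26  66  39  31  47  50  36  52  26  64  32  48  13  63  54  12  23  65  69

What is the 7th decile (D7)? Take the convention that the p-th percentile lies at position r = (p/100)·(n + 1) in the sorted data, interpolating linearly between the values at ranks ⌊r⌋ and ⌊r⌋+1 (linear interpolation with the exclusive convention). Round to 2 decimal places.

62.60

Sorted: 12, 13, 23, 26, 26, 31, 32, 36, 39, 47, 47, 48, 50, 52, 54, 61, 63, 64, 65, 66, 68, 69, 72.
n = 23.
r = (70/100)·(23 + 1) = 16.8.
Rank 16 is 61 and rank 17 is 63.
Interpolate: 61 + 0.8·(63 − 61) = 61 + 0.8·2 = 62.6.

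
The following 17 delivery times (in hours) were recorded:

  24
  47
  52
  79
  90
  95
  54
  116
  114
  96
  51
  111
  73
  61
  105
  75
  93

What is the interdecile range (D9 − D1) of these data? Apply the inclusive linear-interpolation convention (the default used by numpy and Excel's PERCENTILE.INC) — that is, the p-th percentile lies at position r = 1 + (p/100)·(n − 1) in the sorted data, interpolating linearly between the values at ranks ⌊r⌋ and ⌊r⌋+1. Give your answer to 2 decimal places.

Sorted: 24, 47, 51, 52, 54, 61, 73, 75, 79, 90, 93, 95, 96, 105, 111, 114, 116.
n = 17.
P10: r = 2.6; ranks 2–3 are 47, 51; interpolating gives 49.4.
P90: r = 15.4; ranks 15–16 are 111, 114; interpolating gives 112.2.
Difference: 112.2 − 49.4 = 62.8.

62.80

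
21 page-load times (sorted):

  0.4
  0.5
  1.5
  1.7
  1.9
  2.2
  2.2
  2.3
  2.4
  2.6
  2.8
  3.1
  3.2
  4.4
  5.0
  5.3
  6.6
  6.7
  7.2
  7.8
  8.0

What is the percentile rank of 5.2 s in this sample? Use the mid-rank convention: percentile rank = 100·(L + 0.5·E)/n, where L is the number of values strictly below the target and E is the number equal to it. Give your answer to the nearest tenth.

Count below 5.2: L = 15; count equal: E = 0; n = 21.
Percentile rank = 100·(15 + 0.5·0)/21 = 100·15/21 = 71.43.

71.4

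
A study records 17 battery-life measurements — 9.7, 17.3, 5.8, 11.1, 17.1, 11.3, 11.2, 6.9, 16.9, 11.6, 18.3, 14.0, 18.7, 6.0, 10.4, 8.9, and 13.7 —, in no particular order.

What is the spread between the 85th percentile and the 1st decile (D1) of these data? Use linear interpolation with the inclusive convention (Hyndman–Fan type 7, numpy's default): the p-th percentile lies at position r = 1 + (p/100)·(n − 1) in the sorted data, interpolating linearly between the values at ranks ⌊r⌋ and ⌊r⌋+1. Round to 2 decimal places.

Sorted: 5.8, 6.0, 6.9, 8.9, 9.7, 10.4, 11.1, 11.2, 11.3, 11.6, 13.7, 14.0, 16.9, 17.1, 17.3, 18.3, 18.7.
n = 17.
P10: r = 2.6; ranks 2–3 are 6.0, 6.9; interpolating gives 6.54.
P85: r = 14.6; ranks 14–15 are 17.1, 17.3; interpolating gives 17.22.
Difference: 17.22 − 6.54 = 10.68.

10.68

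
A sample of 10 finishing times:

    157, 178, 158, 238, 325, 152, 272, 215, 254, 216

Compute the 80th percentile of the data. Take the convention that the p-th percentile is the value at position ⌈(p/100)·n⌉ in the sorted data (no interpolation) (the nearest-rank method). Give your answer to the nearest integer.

Sorted: 152, 157, 158, 178, 215, 216, 238, 254, 272, 325.
n = 10.
Position = ⌈80/100 · 10⌉ = ⌈8⌉ = 8.
The value at rank 8 is 254.

254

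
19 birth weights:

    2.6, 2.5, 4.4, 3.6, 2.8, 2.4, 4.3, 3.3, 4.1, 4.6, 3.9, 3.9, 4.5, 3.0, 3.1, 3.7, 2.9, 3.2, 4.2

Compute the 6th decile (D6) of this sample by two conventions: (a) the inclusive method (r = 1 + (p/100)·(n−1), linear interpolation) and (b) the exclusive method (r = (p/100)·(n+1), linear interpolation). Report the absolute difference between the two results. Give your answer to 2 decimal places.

0.04

Sorted: 2.4, 2.5, 2.6, 2.8, 2.9, 3.0, 3.1, 3.2, 3.3, 3.6, 3.7, 3.9, 3.9, 4.1, 4.2, 4.3, 4.4, 4.5, 4.6.
n = 19.
(a) r = 11.8; between ranks 11 (3.7) and 12 (3.9): 3.86.
(b) r = 12 → value at rank 12 = 3.9.
|3.86 − 3.9| = 0.04.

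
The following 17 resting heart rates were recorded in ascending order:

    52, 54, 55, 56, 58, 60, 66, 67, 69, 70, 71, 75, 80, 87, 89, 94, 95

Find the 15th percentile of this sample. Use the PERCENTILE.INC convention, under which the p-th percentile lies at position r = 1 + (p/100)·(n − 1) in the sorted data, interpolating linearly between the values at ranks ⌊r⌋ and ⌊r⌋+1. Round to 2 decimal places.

55.40

n = 17.
r = 1 + (15/100)·(17 − 1) = 1 + 2.4 = 3.4.
Rank 3 is 55 and rank 4 is 56.
Interpolate: 55 + 0.4·(56 − 55) = 55 + 0.4·1 = 55.4.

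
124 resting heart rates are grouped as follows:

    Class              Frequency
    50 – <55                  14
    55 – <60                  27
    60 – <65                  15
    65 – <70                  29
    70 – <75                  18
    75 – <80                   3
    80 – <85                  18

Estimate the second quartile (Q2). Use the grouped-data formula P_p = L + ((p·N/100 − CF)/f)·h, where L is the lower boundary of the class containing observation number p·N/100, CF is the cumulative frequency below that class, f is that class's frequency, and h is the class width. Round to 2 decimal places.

66.03

N = 124; target position k = 50/100 · 124 = 62.
Cumulative frequencies: 14, 41, 56, 85, 103, 106, 124.
Observation 62 falls in the class 65 – <70.
L = 65, CF = 56, f = 29, h = 5.
P50 = 65 + ((62 − 56)/29)·5 = 65 + 1.03448 = 66.0345.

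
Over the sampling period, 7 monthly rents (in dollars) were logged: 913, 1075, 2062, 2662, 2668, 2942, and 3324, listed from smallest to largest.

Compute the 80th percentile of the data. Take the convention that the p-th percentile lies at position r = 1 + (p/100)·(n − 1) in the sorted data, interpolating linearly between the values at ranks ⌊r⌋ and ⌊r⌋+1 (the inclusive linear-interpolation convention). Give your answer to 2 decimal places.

2887.20

n = 7.
r = 1 + (80/100)·(7 − 1) = 1 + 4.8 = 5.8.
Rank 5 is 2668 and rank 6 is 2942.
Interpolate: 2668 + 0.8·(2942 − 2668) = 2668 + 0.8·274 = 2887.2.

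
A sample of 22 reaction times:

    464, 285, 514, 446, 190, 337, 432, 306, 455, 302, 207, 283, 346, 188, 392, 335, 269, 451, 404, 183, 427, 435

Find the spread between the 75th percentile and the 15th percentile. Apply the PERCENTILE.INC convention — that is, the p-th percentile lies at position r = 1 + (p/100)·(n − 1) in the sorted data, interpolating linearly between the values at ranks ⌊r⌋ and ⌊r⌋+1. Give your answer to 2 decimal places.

217.95

Sorted: 183, 188, 190, 207, 269, 283, 285, 302, 306, 335, 337, 346, 392, 404, 427, 432, 435, 446, 451, 455, 464, 514.
n = 22.
P15: r = 4.15; ranks 4–5 are 207, 269; interpolating gives 216.3.
P75: r = 16.75; ranks 16–17 are 432, 435; interpolating gives 434.25.
Difference: 434.25 − 216.3 = 217.95.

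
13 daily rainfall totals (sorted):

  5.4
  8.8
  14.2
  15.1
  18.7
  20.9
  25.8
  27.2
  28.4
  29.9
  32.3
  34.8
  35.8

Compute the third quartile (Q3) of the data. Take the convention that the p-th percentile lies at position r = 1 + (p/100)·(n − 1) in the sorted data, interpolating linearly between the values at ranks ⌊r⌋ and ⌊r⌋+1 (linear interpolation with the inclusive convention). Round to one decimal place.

29.9

n = 13.
r = 1 + (75/100)·(13 − 1) = 1 + 9 = 10.
r is an integer, so P75 is the value at rank 10: 29.9.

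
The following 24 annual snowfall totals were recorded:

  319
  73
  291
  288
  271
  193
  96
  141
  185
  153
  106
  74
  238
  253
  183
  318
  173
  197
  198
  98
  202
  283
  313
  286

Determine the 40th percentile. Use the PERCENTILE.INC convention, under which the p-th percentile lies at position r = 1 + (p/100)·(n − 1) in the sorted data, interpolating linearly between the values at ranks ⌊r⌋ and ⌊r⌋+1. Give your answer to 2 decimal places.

Sorted: 73, 74, 96, 98, 106, 141, 153, 173, 183, 185, 193, 197, 198, 202, 238, 253, 271, 283, 286, 288, 291, 313, 318, 319.
n = 24.
r = 1 + (40/100)·(24 − 1) = 1 + 9.2 = 10.2.
Rank 10 is 185 and rank 11 is 193.
Interpolate: 185 + 0.2·(193 − 185) = 185 + 0.2·8 = 186.6.

186.60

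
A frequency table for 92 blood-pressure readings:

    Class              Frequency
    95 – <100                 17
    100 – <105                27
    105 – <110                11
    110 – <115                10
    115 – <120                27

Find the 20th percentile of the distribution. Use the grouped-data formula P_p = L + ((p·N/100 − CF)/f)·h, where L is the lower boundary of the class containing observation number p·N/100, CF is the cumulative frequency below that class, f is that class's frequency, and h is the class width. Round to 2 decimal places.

N = 92; target position k = 20/100 · 92 = 18.4.
Cumulative frequencies: 17, 44, 55, 65, 92.
Observation 18.4 falls in the class 100 – <105.
L = 100, CF = 17, f = 27, h = 5.
P20 = 100 + ((18.4 − 17)/27)·5 = 100 + 0.259259 = 100.259.

100.26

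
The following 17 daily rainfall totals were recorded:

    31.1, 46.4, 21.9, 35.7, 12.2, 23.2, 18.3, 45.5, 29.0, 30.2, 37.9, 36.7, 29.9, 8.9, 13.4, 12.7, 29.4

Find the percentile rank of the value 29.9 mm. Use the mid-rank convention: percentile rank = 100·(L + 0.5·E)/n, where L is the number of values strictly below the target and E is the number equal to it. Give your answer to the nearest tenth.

Sorted: 8.9, 12.2, 12.7, 13.4, 18.3, 21.9, 23.2, 29.0, 29.4, 29.9, 30.2, 31.1, 35.7, 36.7, 37.9, 45.5, 46.4.
Count below 29.9: L = 9; count equal: E = 1; n = 17.
Percentile rank = 100·(9 + 0.5·1)/17 = 100·9.5/17 = 55.88.

55.9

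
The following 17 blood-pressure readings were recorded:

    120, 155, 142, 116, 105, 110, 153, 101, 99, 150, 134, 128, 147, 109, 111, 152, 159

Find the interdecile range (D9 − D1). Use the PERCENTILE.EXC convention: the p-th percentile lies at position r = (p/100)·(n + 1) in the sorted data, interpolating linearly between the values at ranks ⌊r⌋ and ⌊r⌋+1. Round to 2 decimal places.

55.20

Sorted: 99, 101, 105, 109, 110, 111, 116, 120, 128, 134, 142, 147, 150, 152, 153, 155, 159.
n = 17.
P10: r = 1.8; ranks 1–2 are 99, 101; interpolating gives 100.6.
P90: r = 16.2; ranks 16–17 are 155, 159; interpolating gives 155.8.
Difference: 155.8 − 100.6 = 55.2.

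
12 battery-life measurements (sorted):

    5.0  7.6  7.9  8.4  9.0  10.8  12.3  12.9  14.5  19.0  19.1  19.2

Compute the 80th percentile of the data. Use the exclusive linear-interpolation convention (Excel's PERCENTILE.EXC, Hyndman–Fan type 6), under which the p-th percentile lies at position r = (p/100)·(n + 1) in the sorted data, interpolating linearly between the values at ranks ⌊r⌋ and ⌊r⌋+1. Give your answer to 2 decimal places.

19.04

n = 12.
r = (80/100)·(12 + 1) = 10.4.
Rank 10 is 19.0 and rank 11 is 19.1.
Interpolate: 19.0 + 0.4·(19.1 − 19.0) = 19.0 + 0.4·0.1 = 19.04.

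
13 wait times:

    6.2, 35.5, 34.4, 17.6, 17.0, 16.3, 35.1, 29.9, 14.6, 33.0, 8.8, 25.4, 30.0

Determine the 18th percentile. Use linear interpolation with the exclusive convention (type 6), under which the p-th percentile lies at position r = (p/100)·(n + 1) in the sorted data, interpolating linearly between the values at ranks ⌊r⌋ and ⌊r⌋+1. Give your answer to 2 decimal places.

Sorted: 6.2, 8.8, 14.6, 16.3, 17.0, 17.6, 25.4, 29.9, 30.0, 33.0, 34.4, 35.1, 35.5.
n = 13.
r = (18/100)·(13 + 1) = 2.52.
Rank 2 is 8.8 and rank 3 is 14.6.
Interpolate: 8.8 + 0.52·(14.6 − 8.8) = 8.8 + 0.52·5.8 = 11.816.

11.82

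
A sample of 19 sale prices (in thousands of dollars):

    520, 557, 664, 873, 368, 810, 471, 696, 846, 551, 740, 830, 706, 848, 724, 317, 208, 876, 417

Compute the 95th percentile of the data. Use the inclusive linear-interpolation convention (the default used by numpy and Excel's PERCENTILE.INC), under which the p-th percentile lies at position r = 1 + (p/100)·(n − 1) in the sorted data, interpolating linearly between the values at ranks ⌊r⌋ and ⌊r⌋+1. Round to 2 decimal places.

Sorted: 208, 317, 368, 417, 471, 520, 551, 557, 664, 696, 706, 724, 740, 810, 830, 846, 848, 873, 876.
n = 19.
r = 1 + (95/100)·(19 − 1) = 1 + 17.1 = 18.1.
Rank 18 is 873 and rank 19 is 876.
Interpolate: 873 + 0.1·(876 − 873) = 873 + 0.1·3 = 873.3.

873.30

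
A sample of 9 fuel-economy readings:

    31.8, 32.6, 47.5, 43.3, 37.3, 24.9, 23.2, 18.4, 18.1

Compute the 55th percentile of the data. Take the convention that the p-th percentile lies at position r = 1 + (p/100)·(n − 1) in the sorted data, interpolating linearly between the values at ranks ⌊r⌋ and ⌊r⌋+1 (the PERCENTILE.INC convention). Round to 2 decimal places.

32.12

Sorted: 18.1, 18.4, 23.2, 24.9, 31.8, 32.6, 37.3, 43.3, 47.5.
n = 9.
r = 1 + (55/100)·(9 − 1) = 1 + 4.4 = 5.4.
Rank 5 is 31.8 and rank 6 is 32.6.
Interpolate: 31.8 + 0.4·(32.6 − 31.8) = 31.8 + 0.4·0.8 = 32.12.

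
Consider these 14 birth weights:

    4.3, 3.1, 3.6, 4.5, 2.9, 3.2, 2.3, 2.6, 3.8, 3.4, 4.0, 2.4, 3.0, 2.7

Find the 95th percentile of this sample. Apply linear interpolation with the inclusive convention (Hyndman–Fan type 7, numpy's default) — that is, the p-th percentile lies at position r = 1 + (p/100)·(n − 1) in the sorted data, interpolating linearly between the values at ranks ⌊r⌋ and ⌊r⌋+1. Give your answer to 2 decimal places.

Sorted: 2.3, 2.4, 2.6, 2.7, 2.9, 3.0, 3.1, 3.2, 3.4, 3.6, 3.8, 4.0, 4.3, 4.5.
n = 14.
r = 1 + (95/100)·(14 − 1) = 1 + 12.35 = 13.35.
Rank 13 is 4.3 and rank 14 is 4.5.
Interpolate: 4.3 + 0.35·(4.5 − 4.3) = 4.3 + 0.35·0.2 = 4.37.

4.37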